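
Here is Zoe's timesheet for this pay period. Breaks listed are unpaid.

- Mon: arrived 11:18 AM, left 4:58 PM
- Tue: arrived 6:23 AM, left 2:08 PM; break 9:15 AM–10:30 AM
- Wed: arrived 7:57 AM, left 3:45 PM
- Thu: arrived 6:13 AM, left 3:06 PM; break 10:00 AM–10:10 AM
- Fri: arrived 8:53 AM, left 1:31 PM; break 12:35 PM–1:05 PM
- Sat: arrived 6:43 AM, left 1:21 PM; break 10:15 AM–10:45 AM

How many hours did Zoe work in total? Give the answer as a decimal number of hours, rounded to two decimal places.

Mon: 11:18 AM–4:58 PM = 5 h 40 min
Tue: 6:23 AM–2:08 PM = 7 h 45 min; less 75 min break → 6 h 30 min
Wed: 7:57 AM–3:45 PM = 7 h 48 min
Thu: 6:13 AM–3:06 PM = 8 h 53 min; less 10 min break → 8 h 43 min
Fri: 8:53 AM–1:31 PM = 4 h 38 min; less 30 min break → 4 h 8 min
Sat: 6:43 AM–1:21 PM = 6 h 38 min; less 30 min break → 6 h 8 min
Total: 5 h 40 min + 6 h 30 min + 7 h 48 min + 8 h 43 min + 4 h 8 min + 6 h 8 min = 38 h 57 min.

38.95 hours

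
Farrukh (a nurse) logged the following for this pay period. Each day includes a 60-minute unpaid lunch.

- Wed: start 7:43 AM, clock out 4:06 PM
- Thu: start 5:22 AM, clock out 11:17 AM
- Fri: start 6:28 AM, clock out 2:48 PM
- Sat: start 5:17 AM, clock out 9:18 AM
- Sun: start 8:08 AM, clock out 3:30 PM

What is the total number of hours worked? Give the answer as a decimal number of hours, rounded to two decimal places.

Wed: 7:43 AM–4:06 PM = 8 h 23 min; less 60 min break → 7 h 23 min
Thu: 5:22 AM–11:17 AM = 5 h 55 min; less 60 min break → 4 h 55 min
Fri: 6:28 AM–2:48 PM = 8 h 20 min; less 60 min break → 7 h 20 min
Sat: 5:17 AM–9:18 AM = 4 h 1 min; less 60 min break → 3 h 1 min
Sun: 8:08 AM–3:30 PM = 7 h 22 min; less 60 min break → 6 h 22 min
Total: 7 h 23 min + 4 h 55 min + 7 h 20 min + 3 h 1 min + 6 h 22 min = 29 h 1 min.

29.02 hours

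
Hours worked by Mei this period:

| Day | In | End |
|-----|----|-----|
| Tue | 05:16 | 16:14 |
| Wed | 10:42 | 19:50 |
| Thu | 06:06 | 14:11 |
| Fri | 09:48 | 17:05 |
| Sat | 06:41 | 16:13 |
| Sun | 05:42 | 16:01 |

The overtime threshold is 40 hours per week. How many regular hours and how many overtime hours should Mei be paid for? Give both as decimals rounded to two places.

Regular 40.00 hours, overtime 15.32 hours

Tue: 05:16–16:14 = 10 h 58 min
Wed: 10:42–19:50 = 9 h 8 min
Thu: 06:06–14:11 = 8 h 5 min
Fri: 09:48–17:05 = 7 h 17 min
Sat: 06:41–16:13 = 9 h 32 min
Sun: 05:42–16:01 = 10 h 19 min
Total worked: 55 h 19 min = 55.32 h.
Threshold 40 h → overtime 15 h 19 min, regular 40 h 0 min.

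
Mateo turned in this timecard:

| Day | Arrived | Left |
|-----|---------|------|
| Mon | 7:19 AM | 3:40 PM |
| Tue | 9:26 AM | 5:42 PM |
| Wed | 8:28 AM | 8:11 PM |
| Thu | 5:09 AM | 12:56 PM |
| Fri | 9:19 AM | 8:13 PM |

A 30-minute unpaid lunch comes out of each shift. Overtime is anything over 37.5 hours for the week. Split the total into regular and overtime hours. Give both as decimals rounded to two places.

Regular 37.50 hours, overtime 7.02 hours

Mon: 7:19 AM–3:40 PM = 8 h 21 min; less 30 min break → 7 h 51 min
Tue: 9:26 AM–5:42 PM = 8 h 16 min; less 30 min break → 7 h 46 min
Wed: 8:28 AM–8:11 PM = 11 h 43 min; less 30 min break → 11 h 13 min
Thu: 5:09 AM–12:56 PM = 7 h 47 min; less 30 min break → 7 h 17 min
Fri: 9:19 AM–8:13 PM = 10 h 54 min; less 30 min break → 10 h 24 min
Total worked: 44 h 31 min = 44.52 h.
Threshold 37.5 h → overtime 7 h 1 min, regular 37 h 30 min.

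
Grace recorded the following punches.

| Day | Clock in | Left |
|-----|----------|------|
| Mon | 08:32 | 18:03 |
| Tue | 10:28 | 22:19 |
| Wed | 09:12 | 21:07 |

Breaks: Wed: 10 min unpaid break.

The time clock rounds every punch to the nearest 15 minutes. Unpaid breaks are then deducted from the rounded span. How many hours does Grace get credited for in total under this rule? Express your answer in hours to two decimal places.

32.83 hours

Mon: in 08:32→08:30, out 18:03→18:00; 9 h 30 min
Tue: in 10:28→10:30, out 22:19→22:15; 11 h 45 min
Wed: in 09:12→09:15, out 21:07→21:00; 11 h 45 min − 10 min = 11 h 35 min
Total credited: 32 h 50 min.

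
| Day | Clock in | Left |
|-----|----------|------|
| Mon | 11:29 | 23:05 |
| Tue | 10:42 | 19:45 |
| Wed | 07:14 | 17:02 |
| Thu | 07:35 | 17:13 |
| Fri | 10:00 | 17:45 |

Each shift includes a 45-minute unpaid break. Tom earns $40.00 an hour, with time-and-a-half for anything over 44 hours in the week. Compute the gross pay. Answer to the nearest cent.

Mon: 11:29–23:05 = 11 h 36 min; less 45 min break → 10 h 51 min
Tue: 10:42–19:45 = 9 h 3 min; less 45 min break → 8 h 18 min
Wed: 07:14–17:02 = 9 h 48 min; less 45 min break → 9 h 3 min
Thu: 07:35–17:13 = 9 h 38 min; less 45 min break → 8 h 53 min
Fri: 10:00–17:45 = 7 h 45 min; less 45 min break → 7 h 0 min
Total worked: 44 h 5 min = 2645 min.
Regular 44 h 0 min = 2640 min at $40.00/h; overtime 0 h 5 min = 5 min at $60.00/h.
Pay = (2640 × $40.00 + 5 × $60.00) ÷ 60 = $1765.00.

$1765.00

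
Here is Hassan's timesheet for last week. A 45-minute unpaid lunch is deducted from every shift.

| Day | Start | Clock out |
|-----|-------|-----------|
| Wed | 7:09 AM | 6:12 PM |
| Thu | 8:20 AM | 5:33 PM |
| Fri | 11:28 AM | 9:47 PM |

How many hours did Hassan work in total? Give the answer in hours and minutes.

Wed: 7:09 AM–6:12 PM = 11 h 3 min; less 45 min break → 10 h 18 min
Thu: 8:20 AM–5:33 PM = 9 h 13 min; less 45 min break → 8 h 28 min
Fri: 11:28 AM–9:47 PM = 10 h 19 min; less 45 min break → 9 h 34 min
Total: 10 h 18 min + 8 h 28 min + 9 h 34 min = 28 h 20 min.

28 h 20 min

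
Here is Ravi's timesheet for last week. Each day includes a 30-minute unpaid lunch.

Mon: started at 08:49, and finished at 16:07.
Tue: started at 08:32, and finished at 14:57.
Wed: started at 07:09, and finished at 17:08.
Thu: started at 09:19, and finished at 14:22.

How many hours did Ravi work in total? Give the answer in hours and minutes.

Mon: 08:49–16:07 = 7 h 18 min; less 30 min break → 6 h 48 min
Tue: 08:32–14:57 = 6 h 25 min; less 30 min break → 5 h 55 min
Wed: 07:09–17:08 = 9 h 59 min; less 30 min break → 9 h 29 min
Thu: 09:19–14:22 = 5 h 3 min; less 30 min break → 4 h 33 min
Total: 6 h 48 min + 5 h 55 min + 9 h 29 min + 4 h 33 min = 26 h 45 min.

26 h 45 min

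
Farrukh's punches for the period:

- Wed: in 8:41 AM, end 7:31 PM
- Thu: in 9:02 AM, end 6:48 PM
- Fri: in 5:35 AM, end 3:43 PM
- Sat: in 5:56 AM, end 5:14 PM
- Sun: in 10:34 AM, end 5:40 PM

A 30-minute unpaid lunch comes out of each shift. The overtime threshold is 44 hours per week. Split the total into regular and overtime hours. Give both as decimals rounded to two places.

Wed: 8:41 AM–7:31 PM = 10 h 50 min; less 30 min break → 10 h 20 min
Thu: 9:02 AM–6:48 PM = 9 h 46 min; less 30 min break → 9 h 16 min
Fri: 5:35 AM–3:43 PM = 10 h 8 min; less 30 min break → 9 h 38 min
Sat: 5:56 AM–5:14 PM = 11 h 18 min; less 30 min break → 10 h 48 min
Sun: 10:34 AM–5:40 PM = 7 h 6 min; less 30 min break → 6 h 36 min
Total worked: 46 h 38 min = 46.63 h.
Threshold 44 h → overtime 2 h 38 min, regular 44 h 0 min.

Regular 44.00 hours, overtime 2.63 hours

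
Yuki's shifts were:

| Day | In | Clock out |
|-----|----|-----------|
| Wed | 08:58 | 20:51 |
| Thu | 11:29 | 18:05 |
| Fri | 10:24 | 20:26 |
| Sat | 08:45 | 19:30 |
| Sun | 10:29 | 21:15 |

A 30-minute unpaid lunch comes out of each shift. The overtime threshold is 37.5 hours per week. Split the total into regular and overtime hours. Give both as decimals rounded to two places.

Wed: 08:58–20:51 = 11 h 53 min; less 30 min break → 11 h 23 min
Thu: 11:29–18:05 = 6 h 36 min; less 30 min break → 6 h 6 min
Fri: 10:24–20:26 = 10 h 2 min; less 30 min break → 9 h 32 min
Sat: 08:45–19:30 = 10 h 45 min; less 30 min break → 10 h 15 min
Sun: 10:29–21:15 = 10 h 46 min; less 30 min break → 10 h 16 min
Total worked: 47 h 32 min = 47.53 h.
Threshold 37.5 h → overtime 10 h 2 min, regular 37 h 30 min.

Regular 37.50 hours, overtime 10.03 hours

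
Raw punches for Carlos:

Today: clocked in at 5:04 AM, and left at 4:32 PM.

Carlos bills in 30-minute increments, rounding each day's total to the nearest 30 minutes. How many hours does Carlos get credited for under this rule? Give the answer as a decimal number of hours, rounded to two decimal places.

Today: 5:04 AM–4:32 PM = 11 h 28 min → rounds to 11 h 30 min

11.50 hours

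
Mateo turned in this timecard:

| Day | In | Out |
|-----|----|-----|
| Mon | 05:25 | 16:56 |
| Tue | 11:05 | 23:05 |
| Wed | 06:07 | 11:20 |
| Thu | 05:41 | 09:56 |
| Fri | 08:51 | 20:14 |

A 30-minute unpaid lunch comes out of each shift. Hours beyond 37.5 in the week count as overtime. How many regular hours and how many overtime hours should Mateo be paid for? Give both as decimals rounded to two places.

Mon: 05:25–16:56 = 11 h 31 min; less 30 min break → 11 h 1 min
Tue: 11:05–23:05 = 12 h 0 min; less 30 min break → 11 h 30 min
Wed: 06:07–11:20 = 5 h 13 min; less 30 min break → 4 h 43 min
Thu: 05:41–09:56 = 4 h 15 min; less 30 min break → 3 h 45 min
Fri: 08:51–20:14 = 11 h 23 min; less 30 min break → 10 h 53 min
Total worked: 41 h 52 min = 41.87 h.
Threshold 37.5 h → overtime 4 h 22 min, regular 37 h 30 min.

Regular 37.50 hours, overtime 4.37 hours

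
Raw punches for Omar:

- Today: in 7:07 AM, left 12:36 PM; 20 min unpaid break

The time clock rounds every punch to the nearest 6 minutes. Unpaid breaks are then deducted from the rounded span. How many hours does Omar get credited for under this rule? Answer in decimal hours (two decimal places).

Today: in 7:07 AM→7:06 AM, out 12:36 PM→12:36 PM; 5 h 30 min − 20 min = 5 h 10 min

5.17 hours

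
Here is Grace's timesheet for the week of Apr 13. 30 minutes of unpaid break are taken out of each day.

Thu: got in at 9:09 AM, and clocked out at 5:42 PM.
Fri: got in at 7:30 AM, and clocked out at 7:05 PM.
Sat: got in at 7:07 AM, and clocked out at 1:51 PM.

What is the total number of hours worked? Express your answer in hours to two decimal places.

25.37 hours

Thu: 9:09 AM–5:42 PM = 8 h 33 min; less 30 min break → 8 h 3 min
Fri: 7:30 AM–7:05 PM = 11 h 35 min; less 30 min break → 11 h 5 min
Sat: 7:07 AM–1:51 PM = 6 h 44 min; less 30 min break → 6 h 14 min
Total: 8 h 3 min + 11 h 5 min + 6 h 14 min = 25 h 22 min.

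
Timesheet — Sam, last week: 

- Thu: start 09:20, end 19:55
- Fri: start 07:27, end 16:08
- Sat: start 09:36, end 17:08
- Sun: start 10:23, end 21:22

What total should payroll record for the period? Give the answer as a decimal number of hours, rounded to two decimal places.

Thu: 09:20–19:55 = 10 h 35 min
Fri: 07:27–16:08 = 8 h 41 min
Sat: 09:36–17:08 = 7 h 32 min
Sun: 10:23–21:22 = 10 h 59 min
Total: 10 h 35 min + 8 h 41 min + 7 h 32 min + 10 h 59 min = 37 h 47 min.

37.78 hours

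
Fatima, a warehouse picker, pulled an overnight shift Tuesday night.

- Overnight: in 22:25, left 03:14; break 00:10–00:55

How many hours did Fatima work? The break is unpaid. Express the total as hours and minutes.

4 h 4 min

Overnight: 22:25 → midnight = 1 h 35 min; midnight → 03:14 = 3 h 14 min; span 4 h 49 min; less 45 min break → 4 h 4 min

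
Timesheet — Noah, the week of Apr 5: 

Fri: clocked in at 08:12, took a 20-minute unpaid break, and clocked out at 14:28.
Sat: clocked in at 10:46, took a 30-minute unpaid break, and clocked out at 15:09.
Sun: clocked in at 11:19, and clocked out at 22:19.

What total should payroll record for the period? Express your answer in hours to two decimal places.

Fri: 08:12–14:28 = 6 h 16 min; less 20 min break → 5 h 56 min
Sat: 10:46–15:09 = 4 h 23 min; less 30 min break → 3 h 53 min
Sun: 11:19–22:19 = 11 h 0 min
Total: 5 h 56 min + 3 h 53 min + 11 h 0 min = 20 h 49 min.

20.82 hours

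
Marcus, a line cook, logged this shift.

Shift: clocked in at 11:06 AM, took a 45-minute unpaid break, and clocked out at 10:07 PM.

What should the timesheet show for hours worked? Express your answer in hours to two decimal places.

Shift: 11:06 AM–10:07 PM = 11 h 1 min; less 45 min break → 10 h 16 min

10.27 hours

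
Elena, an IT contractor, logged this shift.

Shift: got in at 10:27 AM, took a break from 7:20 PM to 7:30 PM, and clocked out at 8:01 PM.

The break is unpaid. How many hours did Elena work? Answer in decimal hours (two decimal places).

9.40 hours

Shift: 10:27 AM–8:01 PM = 9 h 34 min; less 10 min break → 9 h 24 min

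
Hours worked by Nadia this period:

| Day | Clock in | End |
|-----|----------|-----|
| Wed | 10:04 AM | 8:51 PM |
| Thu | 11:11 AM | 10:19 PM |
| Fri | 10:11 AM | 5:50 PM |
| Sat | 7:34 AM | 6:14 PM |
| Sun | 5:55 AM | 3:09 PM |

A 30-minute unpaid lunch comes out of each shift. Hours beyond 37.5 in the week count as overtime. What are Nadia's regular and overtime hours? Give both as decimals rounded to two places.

Regular 37.50 hours, overtime 9.47 hours

Wed: 10:04 AM–8:51 PM = 10 h 47 min; less 30 min break → 10 h 17 min
Thu: 11:11 AM–10:19 PM = 11 h 8 min; less 30 min break → 10 h 38 min
Fri: 10:11 AM–5:50 PM = 7 h 39 min; less 30 min break → 7 h 9 min
Sat: 7:34 AM–6:14 PM = 10 h 40 min; less 30 min break → 10 h 10 min
Sun: 5:55 AM–3:09 PM = 9 h 14 min; less 30 min break → 8 h 44 min
Total worked: 46 h 58 min = 46.97 h.
Threshold 37.5 h → overtime 9 h 28 min, regular 37 h 30 min.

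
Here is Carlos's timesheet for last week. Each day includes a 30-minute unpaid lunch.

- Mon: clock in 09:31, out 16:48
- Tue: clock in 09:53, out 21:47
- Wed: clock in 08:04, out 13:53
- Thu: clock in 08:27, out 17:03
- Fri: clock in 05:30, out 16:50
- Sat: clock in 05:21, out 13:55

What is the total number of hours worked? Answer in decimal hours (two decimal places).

Mon: 09:31–16:48 = 7 h 17 min; less 30 min break → 6 h 47 min
Tue: 09:53–21:47 = 11 h 54 min; less 30 min break → 11 h 24 min
Wed: 08:04–13:53 = 5 h 49 min; less 30 min break → 5 h 19 min
Thu: 08:27–17:03 = 8 h 36 min; less 30 min break → 8 h 6 min
Fri: 05:30–16:50 = 11 h 20 min; less 30 min break → 10 h 50 min
Sat: 05:21–13:55 = 8 h 34 min; less 30 min break → 8 h 4 min
Total: 6 h 47 min + 11 h 24 min + 5 h 19 min + 8 h 6 min + 10 h 50 min + 8 h 4 min = 50 h 30 min.

50.50 hours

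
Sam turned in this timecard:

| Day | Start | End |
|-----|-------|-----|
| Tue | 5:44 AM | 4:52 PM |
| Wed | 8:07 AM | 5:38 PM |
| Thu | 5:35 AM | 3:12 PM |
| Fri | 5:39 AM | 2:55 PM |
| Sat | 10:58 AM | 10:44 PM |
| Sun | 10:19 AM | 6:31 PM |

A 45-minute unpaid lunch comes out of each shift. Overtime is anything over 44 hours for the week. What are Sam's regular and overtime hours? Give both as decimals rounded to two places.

Regular 44.00 hours, overtime 11.00 hours

Tue: 5:44 AM–4:52 PM = 11 h 8 min; less 45 min break → 10 h 23 min
Wed: 8:07 AM–5:38 PM = 9 h 31 min; less 45 min break → 8 h 46 min
Thu: 5:35 AM–3:12 PM = 9 h 37 min; less 45 min break → 8 h 52 min
Fri: 5:39 AM–2:55 PM = 9 h 16 min; less 45 min break → 8 h 31 min
Sat: 10:58 AM–10:44 PM = 11 h 46 min; less 45 min break → 11 h 1 min
Sun: 10:19 AM–6:31 PM = 8 h 12 min; less 45 min break → 7 h 27 min
Total worked: 55 h 0 min = 55.00 h.
Threshold 44 h → overtime 11 h 0 min, regular 44 h 0 min.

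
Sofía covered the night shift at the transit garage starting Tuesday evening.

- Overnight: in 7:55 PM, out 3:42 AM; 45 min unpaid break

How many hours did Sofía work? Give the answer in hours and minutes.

7 h 2 min

Overnight: 7:55 PM → midnight = 4 h 5 min; midnight → 3:42 AM = 3 h 42 min; span 7 h 47 min; less 45 min break → 7 h 2 min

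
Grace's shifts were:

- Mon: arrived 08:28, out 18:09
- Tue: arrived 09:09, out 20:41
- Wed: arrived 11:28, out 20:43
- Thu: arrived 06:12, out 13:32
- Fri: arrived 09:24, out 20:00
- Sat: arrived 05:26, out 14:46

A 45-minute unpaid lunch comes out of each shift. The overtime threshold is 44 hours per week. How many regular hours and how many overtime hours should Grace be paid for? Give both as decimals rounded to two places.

Mon: 08:28–18:09 = 9 h 41 min; less 45 min break → 8 h 56 min
Tue: 09:09–20:41 = 11 h 32 min; less 45 min break → 10 h 47 min
Wed: 11:28–20:43 = 9 h 15 min; less 45 min break → 8 h 30 min
Thu: 06:12–13:32 = 7 h 20 min; less 45 min break → 6 h 35 min
Fri: 09:24–20:00 = 10 h 36 min; less 45 min break → 9 h 51 min
Sat: 05:26–14:46 = 9 h 20 min; less 45 min break → 8 h 35 min
Total worked: 53 h 14 min = 53.23 h.
Threshold 44 h → overtime 9 h 14 min, regular 44 h 0 min.

Regular 44.00 hours, overtime 9.23 hours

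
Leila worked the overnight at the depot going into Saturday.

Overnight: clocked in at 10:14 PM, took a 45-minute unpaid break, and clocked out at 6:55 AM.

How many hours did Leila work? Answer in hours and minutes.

7 h 56 min

Overnight: 10:14 PM → midnight = 1 h 46 min; midnight → 6:55 AM = 6 h 55 min; span 8 h 41 min; less 45 min break → 7 h 56 min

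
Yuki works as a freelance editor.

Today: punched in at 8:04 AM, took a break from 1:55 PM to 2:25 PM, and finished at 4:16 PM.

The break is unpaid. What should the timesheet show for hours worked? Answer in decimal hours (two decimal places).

7.70 hours

Today: 8:04 AM–4:16 PM = 8 h 12 min; less 30 min break → 7 h 42 min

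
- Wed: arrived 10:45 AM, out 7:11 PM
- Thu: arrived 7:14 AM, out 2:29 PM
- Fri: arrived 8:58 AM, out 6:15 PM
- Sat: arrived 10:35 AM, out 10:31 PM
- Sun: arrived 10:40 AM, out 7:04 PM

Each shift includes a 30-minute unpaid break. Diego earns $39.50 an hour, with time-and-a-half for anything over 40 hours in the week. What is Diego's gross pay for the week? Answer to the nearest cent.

$1745.90

Wed: 10:45 AM–7:11 PM = 8 h 26 min; less 30 min break → 7 h 56 min
Thu: 7:14 AM–2:29 PM = 7 h 15 min; less 30 min break → 6 h 45 min
Fri: 8:58 AM–6:15 PM = 9 h 17 min; less 30 min break → 8 h 47 min
Sat: 10:35 AM–10:31 PM = 11 h 56 min; less 30 min break → 11 h 26 min
Sun: 10:40 AM–7:04 PM = 8 h 24 min; less 30 min break → 7 h 54 min
Total worked: 42 h 48 min = 2568 min.
Regular 40 h 0 min = 2400 min at $39.50/h; overtime 2 h 48 min = 168 min at $59.25/h.
Pay = (2400 × $39.50 + 168 × $59.25) ÷ 60 = $1745.90.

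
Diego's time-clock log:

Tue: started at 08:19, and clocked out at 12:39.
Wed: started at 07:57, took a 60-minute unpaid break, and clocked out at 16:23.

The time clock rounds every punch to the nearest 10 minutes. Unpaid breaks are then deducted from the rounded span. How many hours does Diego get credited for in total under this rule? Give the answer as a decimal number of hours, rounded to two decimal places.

11.67 hours

Tue: in 08:19→08:20, out 12:39→12:40; 4 h 20 min
Wed: in 07:57→08:00, out 16:23→16:20; 8 h 20 min − 60 min = 7 h 20 min
Total credited: 11 h 40 min.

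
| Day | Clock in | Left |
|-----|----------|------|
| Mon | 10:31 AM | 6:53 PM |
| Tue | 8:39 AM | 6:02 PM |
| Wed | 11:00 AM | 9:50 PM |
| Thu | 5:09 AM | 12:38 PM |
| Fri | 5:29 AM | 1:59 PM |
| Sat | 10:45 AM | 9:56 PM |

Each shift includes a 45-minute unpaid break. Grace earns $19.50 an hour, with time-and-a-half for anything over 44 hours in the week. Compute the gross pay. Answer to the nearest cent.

Mon: 10:31 AM–6:53 PM = 8 h 22 min; less 45 min break → 7 h 37 min
Tue: 8:39 AM–6:02 PM = 9 h 23 min; less 45 min break → 8 h 38 min
Wed: 11:00 AM–9:50 PM = 10 h 50 min; less 45 min break → 10 h 5 min
Thu: 5:09 AM–12:38 PM = 7 h 29 min; less 45 min break → 6 h 44 min
Fri: 5:29 AM–1:59 PM = 8 h 30 min; less 45 min break → 7 h 45 min
Sat: 10:45 AM–9:56 PM = 11 h 11 min; less 45 min break → 10 h 26 min
Total worked: 51 h 15 min = 3075 min.
Regular 44 h 0 min = 2640 min at $19.50/h; overtime 7 h 15 min = 435 min at $29.25/h.
Pay = (2640 × $19.50 + 435 × $29.25) ÷ 60 = $1070.06.

$1070.06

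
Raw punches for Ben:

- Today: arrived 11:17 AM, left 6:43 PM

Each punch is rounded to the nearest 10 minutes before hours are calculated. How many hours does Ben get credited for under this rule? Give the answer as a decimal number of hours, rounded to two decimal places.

Today: in 11:17 AM→11:20 AM, out 6:43 PM→6:40 PM; 7 h 20 min

7.33 hours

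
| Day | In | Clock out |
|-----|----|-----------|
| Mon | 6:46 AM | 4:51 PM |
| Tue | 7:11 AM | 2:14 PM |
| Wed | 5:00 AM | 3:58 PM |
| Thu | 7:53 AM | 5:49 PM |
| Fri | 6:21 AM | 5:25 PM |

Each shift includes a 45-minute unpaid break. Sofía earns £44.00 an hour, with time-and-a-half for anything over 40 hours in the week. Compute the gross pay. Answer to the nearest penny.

£2113.10

Mon: 6:46 AM–4:51 PM = 10 h 5 min; less 45 min break → 9 h 20 min
Tue: 7:11 AM–2:14 PM = 7 h 3 min; less 45 min break → 6 h 18 min
Wed: 5:00 AM–3:58 PM = 10 h 58 min; less 45 min break → 10 h 13 min
Thu: 7:53 AM–5:49 PM = 9 h 56 min; less 45 min break → 9 h 11 min
Fri: 6:21 AM–5:25 PM = 11 h 4 min; less 45 min break → 10 h 19 min
Total worked: 45 h 21 min = 2721 min.
Regular 40 h 0 min = 2400 min at £44.00/h; overtime 5 h 21 min = 321 min at £66.00/h.
Pay = (2400 × £44.00 + 321 × £66.00) ÷ 60 = £2113.10.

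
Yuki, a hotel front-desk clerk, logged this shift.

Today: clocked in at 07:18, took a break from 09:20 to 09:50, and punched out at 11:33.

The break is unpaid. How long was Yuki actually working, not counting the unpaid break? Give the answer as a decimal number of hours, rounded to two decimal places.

Today: 07:18–11:33 = 4 h 15 min; less 30 min break → 3 h 45 min

3.75 hours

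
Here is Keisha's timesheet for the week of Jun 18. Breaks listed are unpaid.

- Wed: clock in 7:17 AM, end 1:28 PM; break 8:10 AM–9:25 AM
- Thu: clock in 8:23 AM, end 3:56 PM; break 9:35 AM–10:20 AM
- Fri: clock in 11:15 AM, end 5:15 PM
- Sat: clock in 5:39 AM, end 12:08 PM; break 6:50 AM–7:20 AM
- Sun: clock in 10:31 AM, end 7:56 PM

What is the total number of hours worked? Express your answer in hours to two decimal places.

33.13 hours

Wed: 7:17 AM–1:28 PM = 6 h 11 min; less 75 min break → 4 h 56 min
Thu: 8:23 AM–3:56 PM = 7 h 33 min; less 45 min break → 6 h 48 min
Fri: 11:15 AM–5:15 PM = 6 h 0 min
Sat: 5:39 AM–12:08 PM = 6 h 29 min; less 30 min break → 5 h 59 min
Sun: 10:31 AM–7:56 PM = 9 h 25 min
Total: 4 h 56 min + 6 h 48 min + 6 h 0 min + 5 h 59 min + 9 h 25 min = 33 h 8 min.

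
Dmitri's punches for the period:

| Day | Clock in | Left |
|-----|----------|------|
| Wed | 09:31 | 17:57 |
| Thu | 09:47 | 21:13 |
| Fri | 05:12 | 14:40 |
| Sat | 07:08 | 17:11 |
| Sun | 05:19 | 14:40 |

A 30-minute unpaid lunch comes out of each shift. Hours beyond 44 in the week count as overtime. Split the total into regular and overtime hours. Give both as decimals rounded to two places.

Wed: 09:31–17:57 = 8 h 26 min; less 30 min break → 7 h 56 min
Thu: 09:47–21:13 = 11 h 26 min; less 30 min break → 10 h 56 min
Fri: 05:12–14:40 = 9 h 28 min; less 30 min break → 8 h 58 min
Sat: 07:08–17:11 = 10 h 3 min; less 30 min break → 9 h 33 min
Sun: 05:19–14:40 = 9 h 21 min; less 30 min break → 8 h 51 min
Total worked: 46 h 14 min = 46.23 h.
Threshold 44 h → overtime 2 h 14 min, regular 44 h 0 min.

Regular 44.00 hours, overtime 2.23 hours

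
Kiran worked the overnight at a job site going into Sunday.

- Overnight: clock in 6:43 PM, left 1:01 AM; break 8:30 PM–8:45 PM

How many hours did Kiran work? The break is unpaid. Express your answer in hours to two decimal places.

6.05 hours

Overnight: 6:43 PM → midnight = 5 h 17 min; midnight → 1:01 AM = 1 h 1 min; span 6 h 18 min; less 15 min break → 6 h 3 min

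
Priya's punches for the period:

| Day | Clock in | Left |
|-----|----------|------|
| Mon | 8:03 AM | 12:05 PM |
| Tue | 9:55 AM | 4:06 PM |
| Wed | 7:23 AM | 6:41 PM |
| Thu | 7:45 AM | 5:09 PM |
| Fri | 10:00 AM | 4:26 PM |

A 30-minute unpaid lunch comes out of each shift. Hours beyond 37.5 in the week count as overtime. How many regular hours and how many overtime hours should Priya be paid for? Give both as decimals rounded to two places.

Regular 34.85 hours, overtime 0.00 hours

Mon: 8:03 AM–12:05 PM = 4 h 2 min; less 30 min break → 3 h 32 min
Tue: 9:55 AM–4:06 PM = 6 h 11 min; less 30 min break → 5 h 41 min
Wed: 7:23 AM–6:41 PM = 11 h 18 min; less 30 min break → 10 h 48 min
Thu: 7:45 AM–5:09 PM = 9 h 24 min; less 30 min break → 8 h 54 min
Fri: 10:00 AM–4:26 PM = 6 h 26 min; less 30 min break → 5 h 56 min
Total worked: 34 h 51 min = 34.85 h.
Threshold 37.5 h → overtime 0 h 0 min, regular 34 h 51 min.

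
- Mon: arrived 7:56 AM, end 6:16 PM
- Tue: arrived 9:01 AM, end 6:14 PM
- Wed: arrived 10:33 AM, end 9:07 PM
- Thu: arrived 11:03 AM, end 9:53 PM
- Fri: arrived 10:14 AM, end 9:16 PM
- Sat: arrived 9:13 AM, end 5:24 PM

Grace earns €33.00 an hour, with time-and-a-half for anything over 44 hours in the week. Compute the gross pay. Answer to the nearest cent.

€2252.25

Mon: 7:56 AM–6:16 PM = 10 h 20 min
Tue: 9:01 AM–6:14 PM = 9 h 13 min
Wed: 10:33 AM–9:07 PM = 10 h 34 min
Thu: 11:03 AM–9:53 PM = 10 h 50 min
Fri: 10:14 AM–9:16 PM = 11 h 2 min
Sat: 9:13 AM–5:24 PM = 8 h 11 min
Total worked: 60 h 10 min = 3610 min.
Regular 44 h 0 min = 2640 min at €33.00/h; overtime 16 h 10 min = 970 min at €49.50/h.
Pay = (2640 × €33.00 + 970 × €49.50) ÷ 60 = €2252.25.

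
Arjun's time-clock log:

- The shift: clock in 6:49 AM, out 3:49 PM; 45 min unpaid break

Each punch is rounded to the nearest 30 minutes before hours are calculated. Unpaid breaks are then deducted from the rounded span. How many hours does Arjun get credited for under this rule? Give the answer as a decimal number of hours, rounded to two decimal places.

8.25 hours

The shift: in 6:49 AM→7:00 AM, out 3:49 PM→4:00 PM; 9 h 0 min − 45 min = 8 h 15 min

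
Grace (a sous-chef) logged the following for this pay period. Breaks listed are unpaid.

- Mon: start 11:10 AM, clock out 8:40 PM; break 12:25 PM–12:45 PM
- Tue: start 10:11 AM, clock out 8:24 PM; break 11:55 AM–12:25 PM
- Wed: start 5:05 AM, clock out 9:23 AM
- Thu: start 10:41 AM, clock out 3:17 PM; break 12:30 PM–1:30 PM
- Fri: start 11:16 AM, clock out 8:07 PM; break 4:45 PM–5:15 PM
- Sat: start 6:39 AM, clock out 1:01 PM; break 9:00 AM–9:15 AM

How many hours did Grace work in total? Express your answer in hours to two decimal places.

41.25 hours

Mon: 11:10 AM–8:40 PM = 9 h 30 min; less 20 min break → 9 h 10 min
Tue: 10:11 AM–8:24 PM = 10 h 13 min; less 30 min break → 9 h 43 min
Wed: 5:05 AM–9:23 AM = 4 h 18 min
Thu: 10:41 AM–3:17 PM = 4 h 36 min; less 60 min break → 3 h 36 min
Fri: 11:16 AM–8:07 PM = 8 h 51 min; less 30 min break → 8 h 21 min
Sat: 6:39 AM–1:01 PM = 6 h 22 min; less 15 min break → 6 h 7 min
Total: 9 h 10 min + 9 h 43 min + 4 h 18 min + 3 h 36 min + 8 h 21 min + 6 h 7 min = 41 h 15 min.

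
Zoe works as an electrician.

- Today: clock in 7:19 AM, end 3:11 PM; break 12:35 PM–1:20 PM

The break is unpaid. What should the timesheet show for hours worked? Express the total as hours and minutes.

7 h 7 min

Today: 7:19 AM–3:11 PM = 7 h 52 min; less 45 min break → 7 h 7 min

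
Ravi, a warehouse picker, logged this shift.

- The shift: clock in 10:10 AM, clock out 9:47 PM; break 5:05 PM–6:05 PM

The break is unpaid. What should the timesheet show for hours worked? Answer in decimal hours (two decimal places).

10.62 hours

The shift: 10:10 AM–9:47 PM = 11 h 37 min; less 60 min break → 10 h 37 min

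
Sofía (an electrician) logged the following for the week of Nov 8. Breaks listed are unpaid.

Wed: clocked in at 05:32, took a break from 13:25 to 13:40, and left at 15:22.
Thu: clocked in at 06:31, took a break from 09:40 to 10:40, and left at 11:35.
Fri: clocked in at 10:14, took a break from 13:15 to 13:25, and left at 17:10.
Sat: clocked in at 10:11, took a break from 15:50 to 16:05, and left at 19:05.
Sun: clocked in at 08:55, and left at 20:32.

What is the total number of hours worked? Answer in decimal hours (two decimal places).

Wed: 05:32–15:22 = 9 h 50 min; less 15 min break → 9 h 35 min
Thu: 06:31–11:35 = 5 h 4 min; less 60 min break → 4 h 4 min
Fri: 10:14–17:10 = 6 h 56 min; less 10 min break → 6 h 46 min
Sat: 10:11–19:05 = 8 h 54 min; less 15 min break → 8 h 39 min
Sun: 08:55–20:32 = 11 h 37 min
Total: 9 h 35 min + 4 h 4 min + 6 h 46 min + 8 h 39 min + 11 h 37 min = 40 h 41 min.

40.68 hours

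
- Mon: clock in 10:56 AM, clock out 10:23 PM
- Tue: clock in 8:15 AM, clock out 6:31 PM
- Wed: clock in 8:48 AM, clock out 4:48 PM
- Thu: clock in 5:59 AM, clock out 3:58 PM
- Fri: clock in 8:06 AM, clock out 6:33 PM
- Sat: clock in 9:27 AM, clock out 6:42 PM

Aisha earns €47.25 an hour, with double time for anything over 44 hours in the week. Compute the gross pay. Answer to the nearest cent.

Mon: 10:56 AM–10:23 PM = 11 h 27 min
Tue: 8:15 AM–6:31 PM = 10 h 16 min
Wed: 8:48 AM–4:48 PM = 8 h 0 min
Thu: 5:59 AM–3:58 PM = 9 h 59 min
Fri: 8:06 AM–6:33 PM = 10 h 27 min
Sat: 9:27 AM–6:42 PM = 9 h 15 min
Total worked: 59 h 24 min = 3564 min.
Regular 44 h 0 min = 2640 min at €47.25/h; overtime 15 h 24 min = 924 min at €94.50/h.
Pay = (2640 × €47.25 + 924 × €94.50) ÷ 60 = €3534.30.

€3534.30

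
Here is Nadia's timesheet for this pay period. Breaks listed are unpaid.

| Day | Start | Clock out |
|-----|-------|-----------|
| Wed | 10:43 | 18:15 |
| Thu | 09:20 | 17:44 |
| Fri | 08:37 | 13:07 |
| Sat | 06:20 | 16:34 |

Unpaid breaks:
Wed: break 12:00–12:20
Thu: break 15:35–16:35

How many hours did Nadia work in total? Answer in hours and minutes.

Wed: 10:43–18:15 = 7 h 32 min; less 20 min break → 7 h 12 min
Thu: 09:20–17:44 = 8 h 24 min; less 60 min break → 7 h 24 min
Fri: 08:37–13:07 = 4 h 30 min
Sat: 06:20–16:34 = 10 h 14 min
Total: 7 h 12 min + 7 h 24 min + 4 h 30 min + 10 h 14 min = 29 h 20 min.

29 h 20 min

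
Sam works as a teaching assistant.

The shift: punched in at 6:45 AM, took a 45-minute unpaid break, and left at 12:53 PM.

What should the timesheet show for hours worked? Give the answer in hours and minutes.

5 h 23 min

The shift: 6:45 AM–12:53 PM = 6 h 8 min; less 45 min break → 5 h 23 min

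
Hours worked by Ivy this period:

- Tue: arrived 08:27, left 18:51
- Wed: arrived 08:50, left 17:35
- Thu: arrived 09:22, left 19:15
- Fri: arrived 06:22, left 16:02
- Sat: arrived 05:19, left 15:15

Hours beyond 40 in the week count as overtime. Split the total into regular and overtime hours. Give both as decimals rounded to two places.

Regular 40.00 hours, overtime 8.63 hours

Tue: 08:27–18:51 = 10 h 24 min
Wed: 08:50–17:35 = 8 h 45 min
Thu: 09:22–19:15 = 9 h 53 min
Fri: 06:22–16:02 = 9 h 40 min
Sat: 05:19–15:15 = 9 h 56 min
Total worked: 48 h 38 min = 48.63 h.
Threshold 40 h → overtime 8 h 38 min, regular 40 h 0 min.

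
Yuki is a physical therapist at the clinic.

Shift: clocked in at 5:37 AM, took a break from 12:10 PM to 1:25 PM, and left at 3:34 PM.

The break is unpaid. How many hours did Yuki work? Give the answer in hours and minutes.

8 h 42 min

Shift: 5:37 AM–3:34 PM = 9 h 57 min; less 75 min break → 8 h 42 min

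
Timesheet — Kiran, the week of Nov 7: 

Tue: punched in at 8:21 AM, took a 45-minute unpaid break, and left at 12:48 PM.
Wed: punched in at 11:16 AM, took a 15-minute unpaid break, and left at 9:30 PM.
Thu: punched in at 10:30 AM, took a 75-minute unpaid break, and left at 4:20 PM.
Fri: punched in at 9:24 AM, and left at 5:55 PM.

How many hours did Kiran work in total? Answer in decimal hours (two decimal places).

26.78 hours

Tue: 8:21 AM–12:48 PM = 4 h 27 min; less 45 min break → 3 h 42 min
Wed: 11:16 AM–9:30 PM = 10 h 14 min; less 15 min break → 9 h 59 min
Thu: 10:30 AM–4:20 PM = 5 h 50 min; less 75 min break → 4 h 35 min
Fri: 9:24 AM–5:55 PM = 8 h 31 min
Total: 3 h 42 min + 9 h 59 min + 4 h 35 min + 8 h 31 min = 26 h 47 min.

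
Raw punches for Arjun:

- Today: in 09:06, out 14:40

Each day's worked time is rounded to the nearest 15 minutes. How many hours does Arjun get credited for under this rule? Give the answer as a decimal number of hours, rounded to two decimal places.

Today: 09:06–14:40 = 5 h 34 min → rounds to 5 h 30 min

5.50 hours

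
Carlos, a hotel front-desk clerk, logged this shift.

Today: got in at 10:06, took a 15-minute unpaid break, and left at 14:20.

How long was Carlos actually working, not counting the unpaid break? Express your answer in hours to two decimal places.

3.98 hours

Today: 10:06–14:20 = 4 h 14 min; less 15 min break → 3 h 59 min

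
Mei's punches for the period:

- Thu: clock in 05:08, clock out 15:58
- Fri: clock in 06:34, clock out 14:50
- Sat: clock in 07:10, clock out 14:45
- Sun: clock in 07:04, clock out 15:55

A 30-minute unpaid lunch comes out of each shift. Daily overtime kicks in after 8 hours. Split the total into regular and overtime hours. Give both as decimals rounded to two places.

Regular 30.85 hours, overtime 2.68 hours

Thu: 05:08–15:58 = 10 h 50 min; less 30 min break → 10 h 20 min
Fri: 06:34–14:50 = 8 h 16 min; less 30 min break → 7 h 46 min
Sat: 07:10–14:45 = 7 h 35 min; less 30 min break → 7 h 5 min
Sun: 07:04–15:55 = 8 h 51 min; less 30 min break → 8 h 21 min
Thu reg 8 h 0 min / OT 2 h 20 min; Fri reg 7 h 46 min / OT 0 h 0 min; Sat reg 7 h 5 min / OT 0 h 0 min; Sun reg 8 h 0 min / OT 0 h 21 min.
Totals: regular 30 h 51 min, overtime 2 h 41 min.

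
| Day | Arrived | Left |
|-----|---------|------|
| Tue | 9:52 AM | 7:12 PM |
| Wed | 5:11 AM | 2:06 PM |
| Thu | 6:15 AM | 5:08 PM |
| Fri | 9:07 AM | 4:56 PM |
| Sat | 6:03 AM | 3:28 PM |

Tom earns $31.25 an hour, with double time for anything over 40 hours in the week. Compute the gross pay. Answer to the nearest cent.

Tue: 9:52 AM–7:12 PM = 9 h 20 min
Wed: 5:11 AM–2:06 PM = 8 h 55 min
Thu: 6:15 AM–5:08 PM = 10 h 53 min
Fri: 9:07 AM–4:56 PM = 7 h 49 min
Sat: 6:03 AM–3:28 PM = 9 h 25 min
Total worked: 46 h 22 min = 2782 min.
Regular 40 h 0 min = 2400 min at $31.25/h; overtime 6 h 22 min = 382 min at $62.50/h.
Pay = (2400 × $31.25 + 382 × $62.50) ÷ 60 = $1647.92.

$1647.92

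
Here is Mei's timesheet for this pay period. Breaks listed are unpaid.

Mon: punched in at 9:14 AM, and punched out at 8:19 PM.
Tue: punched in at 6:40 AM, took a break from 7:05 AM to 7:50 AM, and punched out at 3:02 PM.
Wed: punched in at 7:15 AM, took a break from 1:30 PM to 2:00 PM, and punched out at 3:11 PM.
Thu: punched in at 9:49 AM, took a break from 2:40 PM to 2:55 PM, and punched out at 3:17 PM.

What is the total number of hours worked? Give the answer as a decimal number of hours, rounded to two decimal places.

Mon: 9:14 AM–8:19 PM = 11 h 5 min
Tue: 6:40 AM–3:02 PM = 8 h 22 min; less 45 min break → 7 h 37 min
Wed: 7:15 AM–3:11 PM = 7 h 56 min; less 30 min break → 7 h 26 min
Thu: 9:49 AM–3:17 PM = 5 h 28 min; less 15 min break → 5 h 13 min
Total: 11 h 5 min + 7 h 37 min + 7 h 26 min + 5 h 13 min = 31 h 21 min.

31.35 hours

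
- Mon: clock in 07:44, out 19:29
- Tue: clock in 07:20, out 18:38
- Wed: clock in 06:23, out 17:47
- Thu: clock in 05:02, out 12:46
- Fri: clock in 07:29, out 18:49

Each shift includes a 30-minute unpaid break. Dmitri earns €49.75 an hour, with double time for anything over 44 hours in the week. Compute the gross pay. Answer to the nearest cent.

€2887.16

Mon: 07:44–19:29 = 11 h 45 min; less 30 min break → 11 h 15 min
Tue: 07:20–18:38 = 11 h 18 min; less 30 min break → 10 h 48 min
Wed: 06:23–17:47 = 11 h 24 min; less 30 min break → 10 h 54 min
Thu: 05:02–12:46 = 7 h 44 min; less 30 min break → 7 h 14 min
Fri: 07:29–18:49 = 11 h 20 min; less 30 min break → 10 h 50 min
Total worked: 51 h 1 min = 3061 min.
Regular 44 h 0 min = 2640 min at €49.75/h; overtime 7 h 1 min = 421 min at €99.50/h.
Pay = (2640 × €49.75 + 421 × €99.50) ÷ 60 = €2887.16.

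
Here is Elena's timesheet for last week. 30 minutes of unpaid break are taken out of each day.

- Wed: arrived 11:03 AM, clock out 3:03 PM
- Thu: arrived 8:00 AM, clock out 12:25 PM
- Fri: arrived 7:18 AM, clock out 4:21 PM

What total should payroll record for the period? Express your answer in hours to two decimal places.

15.97 hours

Wed: 11:03 AM–3:03 PM = 4 h 0 min; less 30 min break → 3 h 30 min
Thu: 8:00 AM–12:25 PM = 4 h 25 min; less 30 min break → 3 h 55 min
Fri: 7:18 AM–4:21 PM = 9 h 3 min; less 30 min break → 8 h 33 min
Total: 3 h 30 min + 3 h 55 min + 8 h 33 min = 15 h 58 min.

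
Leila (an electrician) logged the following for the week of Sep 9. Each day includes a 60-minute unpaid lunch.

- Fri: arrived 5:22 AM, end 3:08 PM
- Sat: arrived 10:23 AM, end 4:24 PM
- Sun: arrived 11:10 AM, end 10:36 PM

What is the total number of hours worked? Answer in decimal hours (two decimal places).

Fri: 5:22 AM–3:08 PM = 9 h 46 min; less 60 min break → 8 h 46 min
Sat: 10:23 AM–4:24 PM = 6 h 1 min; less 60 min break → 5 h 1 min
Sun: 11:10 AM–10:36 PM = 11 h 26 min; less 60 min break → 10 h 26 min
Total: 8 h 46 min + 5 h 1 min + 10 h 26 min = 24 h 13 min.

24.22 hours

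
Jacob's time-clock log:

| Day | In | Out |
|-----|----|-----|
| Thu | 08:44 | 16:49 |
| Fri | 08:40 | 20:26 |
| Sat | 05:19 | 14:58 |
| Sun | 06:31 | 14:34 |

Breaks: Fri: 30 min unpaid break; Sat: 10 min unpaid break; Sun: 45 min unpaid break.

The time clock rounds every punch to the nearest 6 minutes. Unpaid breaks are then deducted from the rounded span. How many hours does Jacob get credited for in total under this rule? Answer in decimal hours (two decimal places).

36.18 hours

Thu: in 08:44→08:42, out 16:49→16:48; 8 h 6 min
Fri: in 08:40→08:42, out 20:26→20:24; 11 h 42 min − 30 min = 11 h 12 min
Sat: in 05:19→05:18, out 14:58→15:00; 9 h 42 min − 10 min = 9 h 32 min
Sun: in 06:31→06:30, out 14:34→14:36; 8 h 6 min − 45 min = 7 h 21 min
Total credited: 36 h 11 min.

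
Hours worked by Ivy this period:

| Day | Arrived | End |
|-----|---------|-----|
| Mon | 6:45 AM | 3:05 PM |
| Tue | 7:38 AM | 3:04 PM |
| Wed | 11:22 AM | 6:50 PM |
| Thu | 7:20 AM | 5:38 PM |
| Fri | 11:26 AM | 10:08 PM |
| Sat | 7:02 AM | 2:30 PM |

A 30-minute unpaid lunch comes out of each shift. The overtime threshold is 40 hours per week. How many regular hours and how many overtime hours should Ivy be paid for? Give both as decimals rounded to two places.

Mon: 6:45 AM–3:05 PM = 8 h 20 min; less 30 min break → 7 h 50 min
Tue: 7:38 AM–3:04 PM = 7 h 26 min; less 30 min break → 6 h 56 min
Wed: 11:22 AM–6:50 PM = 7 h 28 min; less 30 min break → 6 h 58 min
Thu: 7:20 AM–5:38 PM = 10 h 18 min; less 30 min break → 9 h 48 min
Fri: 11:26 AM–10:08 PM = 10 h 42 min; less 30 min break → 10 h 12 min
Sat: 7:02 AM–2:30 PM = 7 h 28 min; less 30 min break → 6 h 58 min
Total worked: 48 h 42 min = 48.70 h.
Threshold 40 h → overtime 8 h 42 min, regular 40 h 0 min.

Regular 40.00 hours, overtime 8.70 hours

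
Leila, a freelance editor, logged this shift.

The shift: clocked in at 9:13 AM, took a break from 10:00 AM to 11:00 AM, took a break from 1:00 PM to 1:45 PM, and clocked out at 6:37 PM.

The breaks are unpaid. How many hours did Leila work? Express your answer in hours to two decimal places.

7.65 hours

The shift: 9:13 AM–6:37 PM = 9 h 24 min; less 105 min break → 7 h 39 min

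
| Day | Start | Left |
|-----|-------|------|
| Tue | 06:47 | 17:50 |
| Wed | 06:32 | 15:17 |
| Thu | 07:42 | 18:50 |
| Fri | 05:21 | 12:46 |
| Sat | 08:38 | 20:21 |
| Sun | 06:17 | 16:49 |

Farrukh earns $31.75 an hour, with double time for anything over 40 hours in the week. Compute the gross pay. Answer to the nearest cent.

$2578.10

Tue: 06:47–17:50 = 11 h 3 min
Wed: 06:32–15:17 = 8 h 45 min
Thu: 07:42–18:50 = 11 h 8 min
Fri: 05:21–12:46 = 7 h 25 min
Sat: 08:38–20:21 = 11 h 43 min
Sun: 06:17–16:49 = 10 h 32 min
Total worked: 60 h 36 min = 3636 min.
Regular 40 h 0 min = 2400 min at $31.75/h; overtime 20 h 36 min = 1236 min at $63.50/h.
Pay = (2400 × $31.75 + 1236 × $63.50) ÷ 60 = $2578.10.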